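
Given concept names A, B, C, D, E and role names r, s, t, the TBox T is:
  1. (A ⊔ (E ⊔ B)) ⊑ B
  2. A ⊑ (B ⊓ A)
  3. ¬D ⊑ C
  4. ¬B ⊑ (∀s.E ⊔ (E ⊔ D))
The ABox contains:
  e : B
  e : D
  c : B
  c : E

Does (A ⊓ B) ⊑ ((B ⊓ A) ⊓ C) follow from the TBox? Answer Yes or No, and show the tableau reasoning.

1. (A ⊓ B) ⊑ ((B ⊓ A) ⊓ C)  ⇔  ((A ⊓ B) ⊓ ((¬B ⊔ ¬A) ⊔ ¬C)) unsat w.r.t. T
   apply at x₀: A⊑(B ⊓ A)
   open: L(x₀) ⊇ {A, B, D, ¬C}
2. Hence (A ⊓ B) ⊑ ((B ⊓ A) ⊓ C): not entailed.

No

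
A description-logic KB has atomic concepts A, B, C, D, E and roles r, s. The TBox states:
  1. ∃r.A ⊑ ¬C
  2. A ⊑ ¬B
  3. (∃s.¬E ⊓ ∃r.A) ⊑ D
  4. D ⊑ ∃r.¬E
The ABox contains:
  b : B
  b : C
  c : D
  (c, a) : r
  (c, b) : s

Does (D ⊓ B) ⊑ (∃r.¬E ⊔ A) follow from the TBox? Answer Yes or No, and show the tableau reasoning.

1. (D ⊓ B) ⊑ (∃r.¬E ⊔ A)  ⇔  ((D ⊓ B) ⊓ (∀r.E ⊓ ¬A)) unsat w.r.t. T
   all branches close; clash {E, ¬E} at an ∃-successor
2. Hence (D ⊓ B) ⊑ (∃r.¬E ⊔ A): entailed.

Yes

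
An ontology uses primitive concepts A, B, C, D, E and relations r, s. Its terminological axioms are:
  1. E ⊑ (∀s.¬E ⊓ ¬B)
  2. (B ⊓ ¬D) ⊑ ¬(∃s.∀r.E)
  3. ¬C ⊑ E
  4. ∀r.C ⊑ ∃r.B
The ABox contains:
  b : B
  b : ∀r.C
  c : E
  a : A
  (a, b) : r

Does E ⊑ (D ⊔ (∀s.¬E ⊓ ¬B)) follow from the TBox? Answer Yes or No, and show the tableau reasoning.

Yes

1. E ⊑ (D ⊔ (∀s.¬E ⊓ ¬B))  ⇔  (E ⊓ (¬D ⊓ (∃s.E ⊔ B))) unsat w.r.t. T
   all branches close; clash {B, ¬B} at x₀
2. Hence E ⊑ (D ⊔ (∀s.¬E ⊓ ¬B)): entailed.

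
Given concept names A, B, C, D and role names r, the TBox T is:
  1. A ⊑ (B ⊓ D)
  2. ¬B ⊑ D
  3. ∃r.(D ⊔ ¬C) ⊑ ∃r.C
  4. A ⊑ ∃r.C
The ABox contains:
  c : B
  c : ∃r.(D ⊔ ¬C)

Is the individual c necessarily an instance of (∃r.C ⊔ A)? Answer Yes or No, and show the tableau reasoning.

1. c : (∃r.C ⊔ A)?  L(c) = {B, ∃r.(D ⊔ ¬C)} ∪ {(∀r.¬C ⊓ ¬A)}
   clash {C, ¬C} at an ∃-successor — c ∈ (∃r.C ⊔ A)
2. Hence c : (∃r.C ⊔ A): entailed.

Yes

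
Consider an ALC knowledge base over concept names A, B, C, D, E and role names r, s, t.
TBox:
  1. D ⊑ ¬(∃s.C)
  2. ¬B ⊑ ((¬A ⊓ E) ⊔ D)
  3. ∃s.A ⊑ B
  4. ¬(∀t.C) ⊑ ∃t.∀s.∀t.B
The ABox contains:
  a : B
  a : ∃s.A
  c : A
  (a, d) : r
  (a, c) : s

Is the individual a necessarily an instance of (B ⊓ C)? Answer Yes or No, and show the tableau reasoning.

1. a : (B ⊓ C)?  L(a) = {B, ∃s.A} ∪ {(¬B ⊔ ¬C)}
   open: L(a) ⊇ {B, ¬C, ¬D, ∀t.C, ∃s.A} (+ ∃-successors) — a ∉ (B ⊓ C) possible
2. Hence a : (B ⊓ C): not entailed.

No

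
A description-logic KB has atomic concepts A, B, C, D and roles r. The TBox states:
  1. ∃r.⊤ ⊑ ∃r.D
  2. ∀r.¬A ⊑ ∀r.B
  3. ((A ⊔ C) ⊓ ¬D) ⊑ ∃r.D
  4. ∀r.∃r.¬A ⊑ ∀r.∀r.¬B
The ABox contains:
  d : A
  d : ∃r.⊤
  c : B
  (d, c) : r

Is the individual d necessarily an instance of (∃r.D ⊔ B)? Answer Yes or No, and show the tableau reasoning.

Yes

1. d : (∃r.D ⊔ B)?  L(d) = {A, ∃r.⊤} ∪ {(∀r.¬D ⊓ ¬B)}
   clash {D, ¬D} at an ∃-successor — d ∈ (∃r.D ⊔ B)
2. Hence d : (∃r.D ⊔ B): entailed.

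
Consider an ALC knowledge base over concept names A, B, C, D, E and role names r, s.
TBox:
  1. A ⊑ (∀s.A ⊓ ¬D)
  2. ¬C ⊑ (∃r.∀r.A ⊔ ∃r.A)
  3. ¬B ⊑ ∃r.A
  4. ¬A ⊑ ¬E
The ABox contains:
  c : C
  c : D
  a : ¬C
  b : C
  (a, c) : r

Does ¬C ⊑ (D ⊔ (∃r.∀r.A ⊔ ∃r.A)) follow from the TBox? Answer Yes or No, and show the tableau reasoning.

Yes

1. ¬C ⊑ (D ⊔ (∃r.∀r.A ⊔ ∃r.A))  ⇔  (¬C ⊓ (¬D ⊓ (∀r.∃r.¬A ⊓ ∀r.¬A))) unsat w.r.t. T
   all branches close; clash {A, ¬A} at an ∃-successor
2. Hence ¬C ⊑ (D ⊔ (∃r.∀r.A ⊔ ∃r.A)): entailed.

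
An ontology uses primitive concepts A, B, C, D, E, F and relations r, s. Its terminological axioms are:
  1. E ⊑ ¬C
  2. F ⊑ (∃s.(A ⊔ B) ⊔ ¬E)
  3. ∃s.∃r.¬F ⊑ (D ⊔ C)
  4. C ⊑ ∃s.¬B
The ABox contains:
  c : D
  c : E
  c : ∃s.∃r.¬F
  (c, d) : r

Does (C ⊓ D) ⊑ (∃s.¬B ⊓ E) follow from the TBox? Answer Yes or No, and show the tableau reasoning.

No

1. (C ⊓ D) ⊑ (∃s.¬B ⊓ E)  ⇔  ((C ⊓ D) ⊓ (∀s.B ⊔ ¬E)) unsat w.r.t. T
   apply at x₀: C⊑∃s.¬B
   open: L(x₀) ⊇ {C, D, ¬E, ¬F, ∀s.∀r.F, …} (+ ∃-successors)
2. Hence (C ⊓ D) ⊑ (∃s.¬B ⊓ E): not entailed.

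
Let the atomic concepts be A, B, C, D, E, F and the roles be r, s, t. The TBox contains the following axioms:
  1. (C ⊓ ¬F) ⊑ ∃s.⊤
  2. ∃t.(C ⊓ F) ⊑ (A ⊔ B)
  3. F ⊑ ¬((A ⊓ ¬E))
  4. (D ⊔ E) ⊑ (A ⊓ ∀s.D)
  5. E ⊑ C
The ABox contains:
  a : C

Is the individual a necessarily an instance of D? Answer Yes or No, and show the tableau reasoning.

No

1. a : D?  L(a) = {C} ∪ {¬D}
   open: L(a) ⊇ {C, F, ¬A, ¬D, ¬E, …} — a ∉ D possible
2. Hence a : D: not entailed.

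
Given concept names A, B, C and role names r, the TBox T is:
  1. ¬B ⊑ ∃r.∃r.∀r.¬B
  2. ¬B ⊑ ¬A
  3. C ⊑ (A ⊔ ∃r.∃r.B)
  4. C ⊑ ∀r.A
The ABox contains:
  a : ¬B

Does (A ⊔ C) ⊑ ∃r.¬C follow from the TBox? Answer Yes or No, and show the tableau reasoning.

1. (A ⊔ C) ⊑ ∃r.¬C  ⇔  ((A ⊔ C) ⊓ ∀r.C) unsat w.r.t. T
   open: L(x₀) ⊇ {A, B, ¬C, ∀r.C}
2. Hence (A ⊔ C) ⊑ ∃r.¬C: not entailed.

No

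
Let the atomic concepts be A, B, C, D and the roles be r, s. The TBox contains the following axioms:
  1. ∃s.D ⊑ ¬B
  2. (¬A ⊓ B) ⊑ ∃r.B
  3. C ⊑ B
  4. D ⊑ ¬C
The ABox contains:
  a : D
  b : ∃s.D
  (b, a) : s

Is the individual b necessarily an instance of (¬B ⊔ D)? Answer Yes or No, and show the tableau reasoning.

1. b : (¬B ⊔ D)?  L(b) = {∃s.D} ∪ {(B ⊓ ¬D)}
   clash {B, ¬B} at b — b ∈ (¬B ⊔ D)
2. Hence b : (¬B ⊔ D): entailed.

Yes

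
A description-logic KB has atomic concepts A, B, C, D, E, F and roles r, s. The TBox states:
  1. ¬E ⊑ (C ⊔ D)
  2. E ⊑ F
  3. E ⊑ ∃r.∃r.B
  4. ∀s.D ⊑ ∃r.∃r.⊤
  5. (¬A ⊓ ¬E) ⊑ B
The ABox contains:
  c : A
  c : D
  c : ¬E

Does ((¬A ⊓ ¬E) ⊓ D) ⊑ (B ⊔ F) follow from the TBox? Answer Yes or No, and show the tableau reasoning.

Yes

1. ((¬A ⊓ ¬E) ⊓ D) ⊑ (B ⊔ F)  ⇔  (((¬A ⊓ ¬E) ⊓ D) ⊓ (¬B ⊓ ¬F)) unsat w.r.t. T
   all branches close; clash {B, ¬B} at x₀
2. Hence ((¬A ⊓ ¬E) ⊓ D) ⊑ (B ⊔ F): entailed.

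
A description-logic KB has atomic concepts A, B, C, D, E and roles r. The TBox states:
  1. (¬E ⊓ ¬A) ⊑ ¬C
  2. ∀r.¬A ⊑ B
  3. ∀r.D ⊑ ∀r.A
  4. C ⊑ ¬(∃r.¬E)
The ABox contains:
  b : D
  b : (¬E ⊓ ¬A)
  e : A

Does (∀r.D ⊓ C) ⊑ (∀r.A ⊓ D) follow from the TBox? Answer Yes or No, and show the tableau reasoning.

1. (∀r.D ⊓ C) ⊑ (∀r.A ⊓ D)  ⇔  ((∀r.D ⊓ C) ⊓ (∃r.¬A ⊔ ¬D)) unsat w.r.t. T
   apply at x₀: ∀r.D⊑∀r.A; C⊑¬(∃r.¬E)
   open: L(x₀) ⊇ {C, E, ¬D, ∀r.A, ∀r.D, …} (+ ∃-successors)
2. Hence (∀r.D ⊓ C) ⊑ (∀r.A ⊓ D): not entailed.

No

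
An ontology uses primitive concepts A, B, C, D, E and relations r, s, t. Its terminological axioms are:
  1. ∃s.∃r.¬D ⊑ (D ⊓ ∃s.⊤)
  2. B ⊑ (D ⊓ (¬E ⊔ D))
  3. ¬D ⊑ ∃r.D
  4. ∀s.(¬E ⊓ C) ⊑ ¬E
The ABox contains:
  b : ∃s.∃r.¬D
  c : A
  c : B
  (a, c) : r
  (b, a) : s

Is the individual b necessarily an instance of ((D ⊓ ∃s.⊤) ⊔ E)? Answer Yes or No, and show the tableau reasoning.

Yes

1. b : ((D ⊓ ∃s.⊤) ⊔ E)?  L(b) = {∃s.∃r.¬D} ∪ {((¬D ⊔ ∀s.⊥) ⊓ ¬E)}
   clash ⊥ at a — b ∈ ((D ⊓ ∃s.⊤) ⊔ E)
2. Hence b : ((D ⊓ ∃s.⊤) ⊔ E): entailed.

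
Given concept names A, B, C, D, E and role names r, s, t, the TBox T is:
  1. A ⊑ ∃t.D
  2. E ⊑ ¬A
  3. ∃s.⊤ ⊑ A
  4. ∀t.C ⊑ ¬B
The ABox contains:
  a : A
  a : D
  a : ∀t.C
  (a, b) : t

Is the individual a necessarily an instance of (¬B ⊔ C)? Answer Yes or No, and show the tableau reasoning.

Yes

1. a : (¬B ⊔ C)?  L(a) = {A, D, ∀t.C} ∪ {(B ⊓ ¬C)}
   clash {A, ¬A} at a — a ∈ (¬B ⊔ C)
2. Hence a : (¬B ⊔ C): entailed.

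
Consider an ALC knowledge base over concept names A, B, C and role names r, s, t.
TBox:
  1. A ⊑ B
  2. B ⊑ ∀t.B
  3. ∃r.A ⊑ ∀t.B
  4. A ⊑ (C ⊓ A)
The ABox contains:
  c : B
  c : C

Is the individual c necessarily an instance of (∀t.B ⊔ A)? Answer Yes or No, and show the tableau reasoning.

Yes

1. c : (∀t.B ⊔ A)?  L(c) = {B, C} ∪ {(∃t.¬B ⊓ ¬A)}
   clash {B, ¬B} at an ∃-successor — c ∈ (∀t.B ⊔ A)
2. Hence c : (∀t.B ⊔ A): entailed.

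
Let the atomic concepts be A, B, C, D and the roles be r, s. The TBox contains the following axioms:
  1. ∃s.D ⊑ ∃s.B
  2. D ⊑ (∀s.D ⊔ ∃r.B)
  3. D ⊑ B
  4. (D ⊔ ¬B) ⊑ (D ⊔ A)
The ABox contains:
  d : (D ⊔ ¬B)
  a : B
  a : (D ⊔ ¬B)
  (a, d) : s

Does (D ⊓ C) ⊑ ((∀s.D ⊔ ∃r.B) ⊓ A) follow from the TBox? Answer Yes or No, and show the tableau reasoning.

No

1. (D ⊓ C) ⊑ ((∀s.D ⊔ ∃r.B) ⊓ A)  ⇔  ((D ⊓ C) ⊓ ((∃s.¬D ⊓ ∀r.¬B) ⊔ ¬A)) unsat w.r.t. T
   apply at x₀: D⊑(∀s.D ⊔ ∃r.B); D⊑B
   open: L(x₀) ⊇ {B, C, D, ¬A, ∀s.D, …}
2. Hence (D ⊓ C) ⊑ ((∀s.D ⊔ ∃r.B) ⊓ A): not entailed.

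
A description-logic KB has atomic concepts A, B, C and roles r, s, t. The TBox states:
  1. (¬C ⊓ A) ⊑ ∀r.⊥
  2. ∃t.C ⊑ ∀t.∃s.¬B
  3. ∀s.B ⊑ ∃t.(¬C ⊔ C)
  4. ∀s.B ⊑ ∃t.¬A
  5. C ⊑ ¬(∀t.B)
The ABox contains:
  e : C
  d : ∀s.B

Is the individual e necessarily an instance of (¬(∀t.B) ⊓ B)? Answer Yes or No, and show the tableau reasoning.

1. e : (¬(∀t.B) ⊓ B)?  L(e) = {C} ∪ {(∀t.B ⊔ ¬B)}
   apply at e: C⊑¬(∀t.B)
   open: L(e) ⊇ {C, ¬B, ∀t.¬C, ∃s.¬B, ∃t.¬B} (+ ∃-successors) — e ∉ (¬(∀t.B) ⊓ B) possible
2. Hence e : (¬(∀t.B) ⊓ B): not entailed.

No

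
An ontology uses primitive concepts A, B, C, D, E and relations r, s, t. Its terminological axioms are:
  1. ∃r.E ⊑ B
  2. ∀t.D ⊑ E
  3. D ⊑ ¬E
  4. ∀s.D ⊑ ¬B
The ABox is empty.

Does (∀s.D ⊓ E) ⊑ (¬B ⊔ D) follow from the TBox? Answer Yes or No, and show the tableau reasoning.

1. (∀s.D ⊓ E) ⊑ (¬B ⊔ D)  ⇔  ((∀s.D ⊓ E) ⊓ (B ⊓ ¬D)) unsat w.r.t. T
   all branches close; clash {B, ¬B} at x₀
2. Hence (∀s.D ⊓ E) ⊑ (¬B ⊔ D): entailed.

Yes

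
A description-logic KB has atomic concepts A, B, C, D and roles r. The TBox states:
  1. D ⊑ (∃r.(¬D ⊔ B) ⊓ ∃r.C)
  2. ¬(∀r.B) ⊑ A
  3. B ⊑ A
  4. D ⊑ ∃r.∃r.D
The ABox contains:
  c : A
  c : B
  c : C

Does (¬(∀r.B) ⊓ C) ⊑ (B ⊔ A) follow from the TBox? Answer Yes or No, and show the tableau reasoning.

1. (¬(∀r.B) ⊓ C) ⊑ (B ⊔ A)  ⇔  ((∃r.¬B ⊓ C) ⊓ (¬B ⊓ ¬A)) unsat w.r.t. T
   all branches close; clash {A, ¬A} at x₀
2. Hence (¬(∀r.B) ⊓ C) ⊑ (B ⊔ A): entailed.

Yes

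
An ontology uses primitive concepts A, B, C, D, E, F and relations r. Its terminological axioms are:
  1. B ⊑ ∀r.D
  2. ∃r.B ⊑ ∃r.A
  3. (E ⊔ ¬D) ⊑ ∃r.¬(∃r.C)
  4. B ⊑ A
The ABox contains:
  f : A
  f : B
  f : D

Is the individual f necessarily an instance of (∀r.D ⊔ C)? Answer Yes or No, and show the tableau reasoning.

1. f : (∀r.D ⊔ C)?  L(f) = {A, B, D} ∪ {(∃r.¬D ⊓ ¬C)}
   clash {D, ¬D} at an ∃-successor — f ∈ (∀r.D ⊔ C)
2. Hence f : (∀r.D ⊔ C): entailed.

Yes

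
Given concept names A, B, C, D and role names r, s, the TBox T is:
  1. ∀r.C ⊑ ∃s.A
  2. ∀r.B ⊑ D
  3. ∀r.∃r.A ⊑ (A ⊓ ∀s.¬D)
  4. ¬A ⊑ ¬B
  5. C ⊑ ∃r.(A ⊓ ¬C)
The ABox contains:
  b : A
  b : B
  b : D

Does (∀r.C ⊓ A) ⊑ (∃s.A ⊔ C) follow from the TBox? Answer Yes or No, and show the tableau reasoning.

1. (∀r.C ⊓ A) ⊑ (∃s.A ⊔ C)  ⇔  ((∀r.C ⊓ A) ⊓ (∀s.¬A ⊓ ¬C)) unsat w.r.t. T
   all branches close; clash {A, ¬A} at an ∃-successor
2. Hence (∀r.C ⊓ A) ⊑ (∃s.A ⊔ C): entailed.

Yes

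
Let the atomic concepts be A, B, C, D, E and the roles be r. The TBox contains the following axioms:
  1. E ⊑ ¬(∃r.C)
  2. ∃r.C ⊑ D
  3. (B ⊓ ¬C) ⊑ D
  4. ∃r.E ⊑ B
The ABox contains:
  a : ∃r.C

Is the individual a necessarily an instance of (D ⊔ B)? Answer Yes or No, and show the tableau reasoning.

Yes

1. a : (D ⊔ B)?  L(a) = {∃r.C} ∪ {(¬D ⊓ ¬B)}
   clash {D, ¬D} at a — a ∈ (D ⊔ B)
2. Hence a : (D ⊔ B): entailed.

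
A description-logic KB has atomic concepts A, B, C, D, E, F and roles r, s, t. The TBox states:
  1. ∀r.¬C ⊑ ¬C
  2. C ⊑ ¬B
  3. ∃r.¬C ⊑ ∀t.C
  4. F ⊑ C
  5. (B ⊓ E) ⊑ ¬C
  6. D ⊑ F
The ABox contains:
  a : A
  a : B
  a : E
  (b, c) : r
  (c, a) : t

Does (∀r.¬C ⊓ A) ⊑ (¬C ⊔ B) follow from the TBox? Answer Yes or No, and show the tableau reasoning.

1. (∀r.¬C ⊓ A) ⊑ (¬C ⊔ B)  ⇔  ((∀r.¬C ⊓ A) ⊓ (C ⊓ ¬B)) unsat w.r.t. T
   all branches close; clash {C, ¬C} at x₀
2. Hence (∀r.¬C ⊓ A) ⊑ (¬C ⊔ B): entailed.

Yes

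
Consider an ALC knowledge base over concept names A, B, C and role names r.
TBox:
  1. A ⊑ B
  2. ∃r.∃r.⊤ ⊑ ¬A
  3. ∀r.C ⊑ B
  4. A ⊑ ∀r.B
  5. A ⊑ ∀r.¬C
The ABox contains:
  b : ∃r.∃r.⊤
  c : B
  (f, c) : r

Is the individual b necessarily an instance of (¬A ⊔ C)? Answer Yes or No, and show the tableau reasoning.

Yes

1. b : (¬A ⊔ C)?  L(b) = {∃r.∃r.⊤} ∪ {(A ⊓ ¬C)}
   clash {A, ¬A} at b — b ∈ (¬A ⊔ C)
2. Hence b : (¬A ⊔ C): entailed.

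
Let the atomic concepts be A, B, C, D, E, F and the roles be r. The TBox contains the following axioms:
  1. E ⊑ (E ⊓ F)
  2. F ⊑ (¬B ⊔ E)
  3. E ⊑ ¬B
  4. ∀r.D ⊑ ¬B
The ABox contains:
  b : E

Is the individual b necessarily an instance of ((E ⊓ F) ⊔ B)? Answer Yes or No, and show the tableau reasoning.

Yes

1. b : ((E ⊓ F) ⊔ B)?  L(b) = {E} ∪ {((¬E ⊔ ¬F) ⊓ ¬B)}
   clash {F, ¬F} at b — b ∈ ((E ⊓ F) ⊔ B)
2. Hence b : ((E ⊓ F) ⊔ B): entailed.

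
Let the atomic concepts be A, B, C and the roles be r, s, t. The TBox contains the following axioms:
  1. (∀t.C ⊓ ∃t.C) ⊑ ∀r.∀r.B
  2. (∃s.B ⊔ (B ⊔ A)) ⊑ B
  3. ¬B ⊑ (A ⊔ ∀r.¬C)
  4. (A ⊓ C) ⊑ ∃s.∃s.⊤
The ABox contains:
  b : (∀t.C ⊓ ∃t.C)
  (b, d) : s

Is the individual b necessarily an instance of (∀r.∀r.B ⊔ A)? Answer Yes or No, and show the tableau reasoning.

1. b : (∀r.∀r.B ⊔ A)?  L(b) = {(∀t.C ⊓ ∃t.C)} ∪ {(∃r.∃r.¬B ⊓ ¬A)}
   clash {B, ¬B} at an ∃-successor — b ∈ (∀r.∀r.B ⊔ A)
2. Hence b : (∀r.∀r.B ⊔ A): entailed.

Yes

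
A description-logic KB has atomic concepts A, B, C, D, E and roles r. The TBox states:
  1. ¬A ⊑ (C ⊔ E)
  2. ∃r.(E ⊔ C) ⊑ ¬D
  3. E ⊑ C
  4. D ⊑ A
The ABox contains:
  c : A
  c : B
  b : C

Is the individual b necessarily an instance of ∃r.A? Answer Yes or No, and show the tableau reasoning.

1. b : ∃r.A?  L(b) = {C} ∪ {∀r.¬A}
   open: L(b) ⊇ {A, C, ∀r.(¬E ⊓ ¬C), ∀r.¬A} — b ∉ ∃r.A possible
2. Hence b : ∃r.A: not entailed.

No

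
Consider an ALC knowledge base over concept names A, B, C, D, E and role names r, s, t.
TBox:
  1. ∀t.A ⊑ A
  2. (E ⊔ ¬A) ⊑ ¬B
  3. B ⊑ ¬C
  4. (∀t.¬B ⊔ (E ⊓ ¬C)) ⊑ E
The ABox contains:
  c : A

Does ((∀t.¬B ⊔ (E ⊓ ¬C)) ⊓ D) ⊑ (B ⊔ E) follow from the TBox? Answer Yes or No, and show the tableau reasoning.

1. ((∀t.¬B ⊔ (E ⊓ ¬C)) ⊓ D) ⊑ (B ⊔ E)  ⇔  (((∀t.¬B ⊔ (E ⊓ ¬C)) ⊓ D) ⊓ (¬B ⊓ ¬E)) unsat w.r.t. T
   all branches close; clash {E, ¬E} at x₀
2. Hence ((∀t.¬B ⊔ (E ⊓ ¬C)) ⊓ D) ⊑ (B ⊔ E): entailed.

Yes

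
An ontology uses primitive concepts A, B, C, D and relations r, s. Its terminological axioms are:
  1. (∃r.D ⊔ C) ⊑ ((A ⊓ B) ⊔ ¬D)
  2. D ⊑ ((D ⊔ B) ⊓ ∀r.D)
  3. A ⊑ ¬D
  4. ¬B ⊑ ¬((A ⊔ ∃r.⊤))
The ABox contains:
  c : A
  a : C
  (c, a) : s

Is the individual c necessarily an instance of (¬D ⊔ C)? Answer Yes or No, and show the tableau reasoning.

Yes

1. c : (¬D ⊔ C)?  L(c) = {A} ∪ {(D ⊓ ¬C)}
   clash {D, ¬D} at c — c ∈ (¬D ⊔ C)
2. Hence c : (¬D ⊔ C): entailed.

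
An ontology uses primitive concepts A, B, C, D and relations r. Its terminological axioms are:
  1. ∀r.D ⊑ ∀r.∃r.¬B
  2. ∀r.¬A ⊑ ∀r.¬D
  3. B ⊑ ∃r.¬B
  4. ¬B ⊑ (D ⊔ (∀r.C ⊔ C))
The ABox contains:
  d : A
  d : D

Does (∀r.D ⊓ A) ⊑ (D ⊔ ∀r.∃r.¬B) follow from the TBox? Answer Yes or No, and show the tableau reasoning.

1. (∀r.D ⊓ A) ⊑ (D ⊔ ∀r.∃r.¬B)  ⇔  ((∀r.D ⊓ A) ⊓ (¬D ⊓ ∃r.∀r.B)) unsat w.r.t. T
   all branches close; clash {D, ¬D} at an ∃-successor
2. Hence (∀r.D ⊓ A) ⊑ (D ⊔ ∀r.∃r.¬B): entailed.

Yes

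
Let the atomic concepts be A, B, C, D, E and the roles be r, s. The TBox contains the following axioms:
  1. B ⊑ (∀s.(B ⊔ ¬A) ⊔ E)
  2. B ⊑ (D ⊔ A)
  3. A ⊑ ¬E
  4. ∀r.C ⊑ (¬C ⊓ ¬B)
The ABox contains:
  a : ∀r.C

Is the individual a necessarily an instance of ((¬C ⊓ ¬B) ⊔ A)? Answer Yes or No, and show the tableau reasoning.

1. a : ((¬C ⊓ ¬B) ⊔ A)?  L(a) = {∀r.C} ∪ {((C ⊔ B) ⊓ ¬A)}
   clash {A, ¬A} at a — a ∈ ((¬C ⊓ ¬B) ⊔ A)
2. Hence a : ((¬C ⊓ ¬B) ⊔ A): entailed.

Yes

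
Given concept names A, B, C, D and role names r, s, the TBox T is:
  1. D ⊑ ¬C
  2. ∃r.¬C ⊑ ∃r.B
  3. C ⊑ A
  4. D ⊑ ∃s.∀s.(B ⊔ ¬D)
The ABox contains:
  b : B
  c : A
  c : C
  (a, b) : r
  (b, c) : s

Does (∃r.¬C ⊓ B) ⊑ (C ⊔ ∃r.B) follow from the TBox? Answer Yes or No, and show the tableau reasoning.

1. (∃r.¬C ⊓ B) ⊑ (C ⊔ ∃r.B)  ⇔  ((∃r.¬C ⊓ B) ⊓ (¬C ⊓ ∀r.¬B)) unsat w.r.t. T
   all branches close; clash {B, ¬B} at an ∃-successor
2. Hence (∃r.¬C ⊓ B) ⊑ (C ⊔ ∃r.B): entailed.

Yes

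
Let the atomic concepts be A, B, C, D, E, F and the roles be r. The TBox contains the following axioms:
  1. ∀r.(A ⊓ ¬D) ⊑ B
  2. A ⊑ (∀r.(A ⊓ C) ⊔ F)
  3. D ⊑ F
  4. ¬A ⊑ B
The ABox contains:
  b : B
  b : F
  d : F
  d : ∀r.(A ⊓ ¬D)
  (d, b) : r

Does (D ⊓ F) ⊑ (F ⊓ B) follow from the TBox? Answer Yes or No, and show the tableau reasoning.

No

1. (D ⊓ F) ⊑ (F ⊓ B)  ⇔  ((D ⊓ F) ⊓ (¬F ⊔ ¬B)) unsat w.r.t. T
   open: L(x₀) ⊇ {A, D, F, ¬B, ∃r.(¬A ⊔ D)} (+ ∃-successors)
2. Hence (D ⊓ F) ⊑ (F ⊓ B): not entailed.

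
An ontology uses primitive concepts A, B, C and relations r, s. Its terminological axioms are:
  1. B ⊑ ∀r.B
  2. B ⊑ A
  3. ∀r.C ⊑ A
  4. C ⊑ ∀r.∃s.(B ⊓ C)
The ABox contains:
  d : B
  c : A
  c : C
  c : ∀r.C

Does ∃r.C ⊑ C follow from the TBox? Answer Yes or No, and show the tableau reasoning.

No

1. ∃r.C ⊑ C  ⇔  (∃r.C ⊓ ¬C) unsat w.r.t. T
   open: L(x₀) ⊇ {¬B, ¬C, ∃r.C, ∃r.¬C} (+ ∃-successors)
2. Hence ∃r.C ⊑ C: not entailed.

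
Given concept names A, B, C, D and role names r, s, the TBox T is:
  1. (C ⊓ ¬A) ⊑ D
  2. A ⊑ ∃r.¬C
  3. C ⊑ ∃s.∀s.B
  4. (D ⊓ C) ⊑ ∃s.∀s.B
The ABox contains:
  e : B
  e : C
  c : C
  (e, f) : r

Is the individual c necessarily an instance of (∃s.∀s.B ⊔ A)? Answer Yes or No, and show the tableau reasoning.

1. c : (∃s.∀s.B ⊔ A)?  L(c) = {C} ∪ {(∀s.∃s.¬B ⊓ ¬A)}
   clash {B, ¬B} at an ∃-successor — c ∈ (∃s.∀s.B ⊔ A)
2. Hence c : (∃s.∀s.B ⊔ A): entailed.

Yes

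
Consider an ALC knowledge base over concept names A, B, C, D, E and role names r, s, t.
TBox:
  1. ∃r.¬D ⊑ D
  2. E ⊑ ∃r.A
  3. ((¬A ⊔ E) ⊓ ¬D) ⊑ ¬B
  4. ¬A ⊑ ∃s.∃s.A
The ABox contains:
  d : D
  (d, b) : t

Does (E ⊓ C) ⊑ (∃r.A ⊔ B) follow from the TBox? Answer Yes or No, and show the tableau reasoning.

Yes

1. (E ⊓ C) ⊑ (∃r.A ⊔ B)  ⇔  ((E ⊓ C) ⊓ (∀r.¬A ⊓ ¬B)) unsat w.r.t. T
   all branches close; clash {A, ¬A} at an ∃-successor
2. Hence (E ⊓ C) ⊑ (∃r.A ⊔ B): entailed.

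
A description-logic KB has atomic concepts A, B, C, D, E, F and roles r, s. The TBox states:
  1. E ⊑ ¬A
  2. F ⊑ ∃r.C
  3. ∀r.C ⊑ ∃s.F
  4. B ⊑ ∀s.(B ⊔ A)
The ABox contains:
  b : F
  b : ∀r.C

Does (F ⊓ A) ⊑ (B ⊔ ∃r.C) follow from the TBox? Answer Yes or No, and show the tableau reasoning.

1. (F ⊓ A) ⊑ (B ⊔ ∃r.C)  ⇔  ((F ⊓ A) ⊓ (¬B ⊓ ∀r.¬C)) unsat w.r.t. T
   all branches close; clash {A, ¬A} at x₀
2. Hence (F ⊓ A) ⊑ (B ⊔ ∃r.C): entailed.

Yes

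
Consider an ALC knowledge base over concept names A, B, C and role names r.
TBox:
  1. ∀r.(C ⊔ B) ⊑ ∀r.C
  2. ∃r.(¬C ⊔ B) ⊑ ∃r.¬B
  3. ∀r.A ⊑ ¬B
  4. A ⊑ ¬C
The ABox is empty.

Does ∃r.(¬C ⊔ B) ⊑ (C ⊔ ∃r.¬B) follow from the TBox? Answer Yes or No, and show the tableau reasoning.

Yes

1. ∃r.(¬C ⊔ B) ⊑ (C ⊔ ∃r.¬B)  ⇔  (∃r.(¬C ⊔ B) ⊓ (¬C ⊓ ∀r.B)) unsat w.r.t. T
   all branches close; clash {B, ¬B} at an ∃-successor
2. Hence ∃r.(¬C ⊔ B) ⊑ (C ⊔ ∃r.¬B): entailed.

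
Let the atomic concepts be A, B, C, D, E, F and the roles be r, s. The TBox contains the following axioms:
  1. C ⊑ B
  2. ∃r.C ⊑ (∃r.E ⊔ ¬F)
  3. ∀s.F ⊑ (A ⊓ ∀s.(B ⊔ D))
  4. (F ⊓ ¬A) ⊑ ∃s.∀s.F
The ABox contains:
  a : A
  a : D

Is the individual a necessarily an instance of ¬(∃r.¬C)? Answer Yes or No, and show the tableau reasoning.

No

1. a : ¬(∃r.¬C)?  L(a) = {A, D} ∪ {∃r.¬C}
   open: L(a) ⊇ {A, D, ¬C, ∀r.¬C, ∃r.¬C, …} (+ ∃-successors) — a ∉ ¬(∃r.¬C) possible
2. Hence a : ¬(∃r.¬C): not entailed.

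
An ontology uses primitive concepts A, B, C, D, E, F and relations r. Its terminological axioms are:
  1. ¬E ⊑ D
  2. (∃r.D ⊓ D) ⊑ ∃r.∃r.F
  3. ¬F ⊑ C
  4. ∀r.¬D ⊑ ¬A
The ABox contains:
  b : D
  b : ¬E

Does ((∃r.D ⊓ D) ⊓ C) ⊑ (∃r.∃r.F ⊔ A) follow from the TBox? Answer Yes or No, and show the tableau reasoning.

1. ((∃r.D ⊓ D) ⊓ C) ⊑ (∃r.∃r.F ⊔ A)  ⇔  (((∃r.D ⊓ D) ⊓ C) ⊓ (∀r.∀r.¬F ⊓ ¬A)) unsat w.r.t. T
   all branches close; clash {F, ¬F} at an ∃-successor
2. Hence ((∃r.D ⊓ D) ⊓ C) ⊑ (∃r.∃r.F ⊔ A): entailed.

Yes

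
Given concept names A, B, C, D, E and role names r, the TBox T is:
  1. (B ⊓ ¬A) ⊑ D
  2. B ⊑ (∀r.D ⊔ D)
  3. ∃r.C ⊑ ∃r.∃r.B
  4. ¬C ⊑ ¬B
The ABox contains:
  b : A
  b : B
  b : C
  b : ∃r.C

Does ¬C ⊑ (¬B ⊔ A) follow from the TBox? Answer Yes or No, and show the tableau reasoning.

1. ¬C ⊑ (¬B ⊔ A)  ⇔  (¬C ⊓ (B ⊓ ¬A)) unsat w.r.t. T
   all branches close; clash {B, ¬B} at x₀
2. Hence ¬C ⊑ (¬B ⊔ A): entailed.

Yes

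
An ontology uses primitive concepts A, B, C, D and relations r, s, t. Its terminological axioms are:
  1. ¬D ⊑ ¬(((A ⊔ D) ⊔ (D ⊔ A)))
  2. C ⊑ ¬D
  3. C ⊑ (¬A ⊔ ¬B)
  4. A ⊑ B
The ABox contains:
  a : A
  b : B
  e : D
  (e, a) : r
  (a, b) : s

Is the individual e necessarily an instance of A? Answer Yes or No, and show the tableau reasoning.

No

1. e : A?  L(e) = {D} ∪ {¬A}
   open: L(e) ⊇ {D, ¬A, ¬C} — e ∉ A possible
2. Hence e : A: not entailed.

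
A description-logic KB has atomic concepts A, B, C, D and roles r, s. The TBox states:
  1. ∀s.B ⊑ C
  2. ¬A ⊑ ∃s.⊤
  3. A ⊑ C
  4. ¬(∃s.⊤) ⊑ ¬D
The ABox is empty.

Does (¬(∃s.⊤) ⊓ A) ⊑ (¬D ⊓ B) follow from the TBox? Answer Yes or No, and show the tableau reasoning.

No

1. (¬(∃s.⊤) ⊓ A) ⊑ (¬D ⊓ B)  ⇔  ((∀s.⊥ ⊓ A) ⊓ (D ⊔ ¬B)) unsat w.r.t. T
   apply at x₀: A⊑C; ¬(∃s.⊤)⊑¬D
   open: L(x₀) ⊇ {A, C, ¬B, ¬D, ∀s.⊥}
2. Hence (¬(∃s.⊤) ⊓ A) ⊑ (¬D ⊓ B): not entailed.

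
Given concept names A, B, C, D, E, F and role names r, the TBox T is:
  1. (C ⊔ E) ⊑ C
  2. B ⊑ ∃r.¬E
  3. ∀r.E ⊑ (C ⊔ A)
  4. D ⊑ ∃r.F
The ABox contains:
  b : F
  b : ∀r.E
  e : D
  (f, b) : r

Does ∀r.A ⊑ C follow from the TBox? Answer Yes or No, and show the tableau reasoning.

1. ∀r.A ⊑ C  ⇔  (∀r.A ⊓ ¬C) unsat w.r.t. T
   open: L(x₀) ⊇ {¬B, ¬C, ¬D, ¬E, ∀r.A, …} (+ ∃-successors)
2. Hence ∀r.A ⊑ C: not entailed.

No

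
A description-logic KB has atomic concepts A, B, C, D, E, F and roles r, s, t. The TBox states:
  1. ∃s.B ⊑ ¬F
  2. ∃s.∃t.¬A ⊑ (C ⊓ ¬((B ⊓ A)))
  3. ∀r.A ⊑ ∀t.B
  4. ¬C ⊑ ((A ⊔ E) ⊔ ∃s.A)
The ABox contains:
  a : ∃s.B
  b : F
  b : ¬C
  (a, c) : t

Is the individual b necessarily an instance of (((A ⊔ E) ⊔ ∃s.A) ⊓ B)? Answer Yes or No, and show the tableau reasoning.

No

1. b : (((A ⊔ E) ⊔ ∃s.A) ⊓ B)?  L(b) = {F, ¬C} ∪ {(((¬A ⊓ ¬E) ⊓ ∀s.¬A) ⊔ ¬B)}
   apply at b: ¬C⊑((A ⊔ E) ⊔ ∃s.A)
   open: L(b) ⊇ {A, F, ¬B, ¬C, ∀s.¬B, …} (+ ∃-successors) — b ∉ (((A ⊔ E) ⊔ ∃s.A) ⊓ B) possible
2. Hence b : (((A ⊔ E) ⊔ ∃s.A) ⊓ B): not entailed.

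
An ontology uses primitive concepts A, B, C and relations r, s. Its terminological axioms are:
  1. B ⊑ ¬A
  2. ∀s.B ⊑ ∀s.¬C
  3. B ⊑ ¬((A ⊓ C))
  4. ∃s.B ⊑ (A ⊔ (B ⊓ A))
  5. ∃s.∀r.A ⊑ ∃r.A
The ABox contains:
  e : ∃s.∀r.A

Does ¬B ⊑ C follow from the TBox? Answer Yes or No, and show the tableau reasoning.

1. ¬B ⊑ C  ⇔  (¬B ⊓ ¬C) unsat w.r.t. T
   open: L(x₀) ⊇ {¬B, ¬C, ∀s.¬B, ∀s.∃r.¬A, ∃s.¬B} (+ ∃-successors)
2. Hence ¬B ⊑ C: not entailed.

No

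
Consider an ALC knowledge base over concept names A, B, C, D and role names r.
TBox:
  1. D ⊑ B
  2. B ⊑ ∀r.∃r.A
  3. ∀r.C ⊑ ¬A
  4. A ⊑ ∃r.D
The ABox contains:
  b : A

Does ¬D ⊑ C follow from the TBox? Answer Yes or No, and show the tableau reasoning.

No

1. ¬D ⊑ C  ⇔  (¬D ⊓ ¬C) unsat w.r.t. T
   open: L(x₀) ⊇ {¬A, ¬B, ¬C, ¬D}
2. Hence ¬D ⊑ C: not entailed.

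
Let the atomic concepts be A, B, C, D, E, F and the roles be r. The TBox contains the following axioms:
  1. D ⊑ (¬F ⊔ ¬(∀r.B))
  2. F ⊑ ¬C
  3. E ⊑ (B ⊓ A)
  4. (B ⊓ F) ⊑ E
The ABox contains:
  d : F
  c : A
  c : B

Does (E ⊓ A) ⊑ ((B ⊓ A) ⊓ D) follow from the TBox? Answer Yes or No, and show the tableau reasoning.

1. (E ⊓ A) ⊑ ((B ⊓ A) ⊓ D)  ⇔  ((E ⊓ A) ⊓ ((¬B ⊔ ¬A) ⊔ ¬D)) unsat w.r.t. T
   apply at x₀: E⊑(B ⊓ A)
   open: L(x₀) ⊇ {A, B, E, ¬D, ¬F}
2. Hence (E ⊓ A) ⊑ ((B ⊓ A) ⊓ D): not entailed.

No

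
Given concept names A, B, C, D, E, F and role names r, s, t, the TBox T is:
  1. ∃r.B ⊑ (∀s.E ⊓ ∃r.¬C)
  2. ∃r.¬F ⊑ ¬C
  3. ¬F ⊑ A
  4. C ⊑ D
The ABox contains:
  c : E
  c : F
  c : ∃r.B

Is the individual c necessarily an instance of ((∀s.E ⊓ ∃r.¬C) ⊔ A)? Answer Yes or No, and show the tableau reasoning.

1. c : ((∀s.E ⊓ ∃r.¬C) ⊔ A)?  L(c) = {E, F, ∃r.B} ∪ {((∃s.¬E ⊔ ∀r.C) ⊓ ¬A)}
   clash {C, ¬C} at an ∃-successor — c ∈ ((∀s.E ⊓ ∃r.¬C) ⊔ A)
2. Hence c : ((∀s.E ⊓ ∃r.¬C) ⊔ A): entailed.

Yes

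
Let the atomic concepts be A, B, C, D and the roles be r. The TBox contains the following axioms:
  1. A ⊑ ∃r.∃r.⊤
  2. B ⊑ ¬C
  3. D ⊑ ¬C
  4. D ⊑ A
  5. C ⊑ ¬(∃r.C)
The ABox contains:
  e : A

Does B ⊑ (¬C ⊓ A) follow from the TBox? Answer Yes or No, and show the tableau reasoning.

No

1. B ⊑ (¬C ⊓ A)  ⇔  (B ⊓ (C ⊔ ¬A)) unsat w.r.t. T
   apply at x₀: B⊑¬C
   open: L(x₀) ⊇ {B, ¬A, ¬C, ¬D}
2. Hence B ⊑ (¬C ⊓ A): not entailed.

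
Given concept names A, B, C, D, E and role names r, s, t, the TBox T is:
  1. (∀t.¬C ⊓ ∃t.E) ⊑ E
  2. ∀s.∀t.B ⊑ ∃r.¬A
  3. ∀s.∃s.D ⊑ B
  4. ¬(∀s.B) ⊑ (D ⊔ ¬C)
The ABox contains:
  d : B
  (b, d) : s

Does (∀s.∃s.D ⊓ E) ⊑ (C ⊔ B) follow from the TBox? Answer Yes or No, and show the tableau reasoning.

1. (∀s.∃s.D ⊓ E) ⊑ (C ⊔ B)  ⇔  ((∀s.∃s.D ⊓ E) ⊓ (¬C ⊓ ¬B)) unsat w.r.t. T
   all branches close; clash {B, ¬B} at x₀
2. Hence (∀s.∃s.D ⊓ E) ⊑ (C ⊔ B): entailed.

Yes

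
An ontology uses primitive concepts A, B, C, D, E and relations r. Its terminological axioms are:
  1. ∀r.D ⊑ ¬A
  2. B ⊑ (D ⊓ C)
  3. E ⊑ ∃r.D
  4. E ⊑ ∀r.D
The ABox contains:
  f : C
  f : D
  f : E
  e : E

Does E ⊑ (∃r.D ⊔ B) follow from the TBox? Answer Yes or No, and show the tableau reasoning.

Yes

1. E ⊑ (∃r.D ⊔ B)  ⇔  (E ⊓ (∀r.¬D ⊓ ¬B)) unsat w.r.t. T
   all branches close; clash {D, ¬D} at an ∃-successor
2. Hence E ⊑ (∃r.D ⊔ B): entailed.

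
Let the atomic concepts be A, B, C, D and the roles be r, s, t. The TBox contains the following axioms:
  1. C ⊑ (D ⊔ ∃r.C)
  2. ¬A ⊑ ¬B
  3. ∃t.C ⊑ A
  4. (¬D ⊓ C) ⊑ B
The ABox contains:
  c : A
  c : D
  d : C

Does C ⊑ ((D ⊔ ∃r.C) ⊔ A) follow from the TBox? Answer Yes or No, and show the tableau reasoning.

1. C ⊑ ((D ⊔ ∃r.C) ⊔ A)  ⇔  (C ⊓ ((¬D ⊓ ∀r.¬C) ⊓ ¬A)) unsat w.r.t. T
   all branches close; clash {B, ¬B} at x₀
2. Hence C ⊑ ((D ⊔ ∃r.C) ⊔ A): entailed.

Yes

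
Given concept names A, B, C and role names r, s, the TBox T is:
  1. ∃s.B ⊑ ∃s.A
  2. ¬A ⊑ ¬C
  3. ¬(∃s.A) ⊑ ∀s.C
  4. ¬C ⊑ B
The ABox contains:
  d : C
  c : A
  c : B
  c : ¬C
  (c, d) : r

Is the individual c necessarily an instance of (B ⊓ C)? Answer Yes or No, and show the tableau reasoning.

1. c : (B ⊓ C)?  L(c) = {A, B, ¬C} ∪ {(¬B ⊔ ¬C)}
   open: L(c) ⊇ {A, B, ¬C, ∃s.A} (+ ∃-successors) — c ∉ (B ⊓ C) possible
2. Hence c : (B ⊓ C): not entailed.

No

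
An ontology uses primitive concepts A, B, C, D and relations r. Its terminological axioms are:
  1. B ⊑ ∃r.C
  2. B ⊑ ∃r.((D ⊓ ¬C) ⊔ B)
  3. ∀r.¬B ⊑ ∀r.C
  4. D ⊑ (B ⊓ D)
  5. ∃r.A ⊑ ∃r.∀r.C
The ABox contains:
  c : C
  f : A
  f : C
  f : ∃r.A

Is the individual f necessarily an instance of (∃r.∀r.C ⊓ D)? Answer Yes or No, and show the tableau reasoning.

1. f : (∃r.∀r.C ⊓ D)?  L(f) = {A, C, ∃r.A} ∪ {(∀r.∃r.¬C ⊔ ¬D)}
   apply at f: ∃r.A⊑∃r.∀r.C
   open: L(f) ⊇ {A, C, ¬B, ¬D, ∃r.A, …} (+ ∃-successors) — f ∉ (∃r.∀r.C ⊓ D) possible
2. Hence f : (∃r.∀r.C ⊓ D): not entailed.

No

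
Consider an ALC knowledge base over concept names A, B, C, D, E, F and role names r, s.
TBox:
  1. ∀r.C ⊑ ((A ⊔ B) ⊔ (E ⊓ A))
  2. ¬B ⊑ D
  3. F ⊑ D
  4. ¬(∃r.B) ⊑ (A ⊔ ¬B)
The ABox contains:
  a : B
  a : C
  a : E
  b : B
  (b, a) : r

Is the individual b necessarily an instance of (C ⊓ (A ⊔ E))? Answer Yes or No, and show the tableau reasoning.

No

1. b : (C ⊓ (A ⊔ E))?  L(b) = {B} ∪ {(¬C ⊔ (¬A ⊓ ¬E))}
   open: L(b) ⊇ {B, ¬C, ¬F, ∃r.B, ∃r.¬C} (+ ∃-successors) — b ∉ (C ⊓ (A ⊔ E)) possible
2. Hence b : (C ⊓ (A ⊔ E)): not entailed.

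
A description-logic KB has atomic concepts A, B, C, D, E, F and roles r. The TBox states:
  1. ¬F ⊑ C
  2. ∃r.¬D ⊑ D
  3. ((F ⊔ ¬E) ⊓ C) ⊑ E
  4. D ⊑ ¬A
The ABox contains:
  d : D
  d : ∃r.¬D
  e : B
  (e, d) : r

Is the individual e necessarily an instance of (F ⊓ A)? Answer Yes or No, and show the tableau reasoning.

No

1. e : (F ⊓ A)?  L(e) = {B} ∪ {(¬F ⊔ ¬A)}
   open: L(e) ⊇ {B, F, ¬A, ¬C, ¬D, …} — e ∉ (F ⊓ A) possible
2. Hence e : (F ⊓ A): not entailed.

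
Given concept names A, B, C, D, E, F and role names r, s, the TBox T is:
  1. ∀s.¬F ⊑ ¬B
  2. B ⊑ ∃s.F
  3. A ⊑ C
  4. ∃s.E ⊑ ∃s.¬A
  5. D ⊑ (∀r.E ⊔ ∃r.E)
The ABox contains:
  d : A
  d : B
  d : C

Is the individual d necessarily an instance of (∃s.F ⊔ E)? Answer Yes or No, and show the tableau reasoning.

1. d : (∃s.F ⊔ E)?  L(d) = {A, B, C} ∪ {(∀s.¬F ⊓ ¬E)}
   clash {F, ¬F} at an ∃-successor — d ∈ (∃s.F ⊔ E)
2. Hence d : (∃s.F ⊔ E): entailed.

Yes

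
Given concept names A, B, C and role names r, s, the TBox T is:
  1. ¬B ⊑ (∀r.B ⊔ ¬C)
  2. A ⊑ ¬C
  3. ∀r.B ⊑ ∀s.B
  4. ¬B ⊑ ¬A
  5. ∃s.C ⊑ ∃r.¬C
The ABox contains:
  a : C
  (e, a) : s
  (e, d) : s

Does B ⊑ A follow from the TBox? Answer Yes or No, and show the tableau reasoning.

1. B ⊑ A  ⇔  (B ⊓ ¬A) unsat w.r.t. T
   open: L(x₀) ⊇ {B, ¬A, ∀s.¬C, ∃r.¬B} (+ ∃-successors)
2. Hence B ⊑ A: not entailed.

No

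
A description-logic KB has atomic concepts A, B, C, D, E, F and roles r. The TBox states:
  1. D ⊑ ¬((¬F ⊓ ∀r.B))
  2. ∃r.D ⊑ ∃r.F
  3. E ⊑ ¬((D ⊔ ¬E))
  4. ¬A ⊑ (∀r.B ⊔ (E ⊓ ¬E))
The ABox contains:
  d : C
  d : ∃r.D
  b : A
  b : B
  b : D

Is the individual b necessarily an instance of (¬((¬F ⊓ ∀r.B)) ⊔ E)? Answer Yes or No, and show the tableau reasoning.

Yes

1. b : (¬((¬F ⊓ ∀r.B)) ⊔ E)?  L(b) = {A, B, D} ∪ {((¬F ⊓ ∀r.B) ⊓ ¬E)}
   clash {B, ¬B} at an ∃-successor — b ∈ (¬((¬F ⊓ ∀r.B)) ⊔ E)
2. Hence b : (¬((¬F ⊓ ∀r.B)) ⊔ E): entailed.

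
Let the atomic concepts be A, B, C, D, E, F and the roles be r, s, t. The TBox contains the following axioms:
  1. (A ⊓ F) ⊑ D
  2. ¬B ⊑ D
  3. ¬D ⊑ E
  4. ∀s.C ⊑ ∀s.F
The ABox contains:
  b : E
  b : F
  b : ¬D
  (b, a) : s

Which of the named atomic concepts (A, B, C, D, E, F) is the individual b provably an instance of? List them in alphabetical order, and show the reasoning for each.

1. b : A?  L(b) = {E, F, ¬D} ∪ {¬A}
   open: L(b) ⊇ {B, E, F, ¬A, ¬D, …} (+ ∃-successors) — b ∉ A possible
2. b : B?  L(b) = {E, F, ¬D} ∪ {¬B}
   clash {D, ¬D} at b — b ∈ B
3. b : C?  L(b) = {E, F, ¬D} ∪ {¬C}
   open: L(b) ⊇ {B, E, F, ¬A, ¬C, …} (+ ∃-successors) — b ∉ C possible
4. b : D?  L(b) = {E, F, ¬D} ∪ {¬D}
   open: L(b) ⊇ {B, E, F, ¬A, ¬D, …} (+ ∃-successors) — b ∉ D possible
5. b : E?  L(b) = {E, F, ¬D} ∪ {¬E}
   clash {E, ¬E} at b — b ∈ E
6. b : F?  L(b) = {E, F, ¬D} ∪ {¬F}
   clash {F, ¬F} at b — b ∈ F
7. Entailed for b: {B, E, F}

{B, E, F}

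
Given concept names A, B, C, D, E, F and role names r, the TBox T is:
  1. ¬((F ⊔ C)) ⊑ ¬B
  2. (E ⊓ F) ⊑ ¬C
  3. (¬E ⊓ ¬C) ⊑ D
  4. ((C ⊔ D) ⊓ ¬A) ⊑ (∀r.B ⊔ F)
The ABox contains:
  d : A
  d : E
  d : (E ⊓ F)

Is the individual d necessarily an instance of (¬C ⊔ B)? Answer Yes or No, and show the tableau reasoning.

Yes

1. d : (¬C ⊔ B)?  L(d) = {A, E, (E ⊓ F)} ∪ {(C ⊓ ¬B)}
   clash {C, ¬C} at d — d ∈ (¬C ⊔ B)
2. Hence d : (¬C ⊔ B): entailed.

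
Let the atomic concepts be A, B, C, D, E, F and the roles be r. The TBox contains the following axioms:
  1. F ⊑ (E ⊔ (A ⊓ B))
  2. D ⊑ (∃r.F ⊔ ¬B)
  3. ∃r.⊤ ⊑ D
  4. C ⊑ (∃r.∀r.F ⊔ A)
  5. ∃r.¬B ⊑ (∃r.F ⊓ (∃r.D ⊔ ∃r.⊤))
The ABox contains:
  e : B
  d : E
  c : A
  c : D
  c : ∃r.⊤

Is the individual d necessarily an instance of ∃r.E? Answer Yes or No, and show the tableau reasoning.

1. d : ∃r.E?  L(d) = {E} ∪ {∀r.¬E}
   open: L(d) ⊇ {E, ¬C, ¬D, ¬F, ∀r.B, …} — d ∉ ∃r.E possible
2. Hence d : ∃r.E: not entailed.

No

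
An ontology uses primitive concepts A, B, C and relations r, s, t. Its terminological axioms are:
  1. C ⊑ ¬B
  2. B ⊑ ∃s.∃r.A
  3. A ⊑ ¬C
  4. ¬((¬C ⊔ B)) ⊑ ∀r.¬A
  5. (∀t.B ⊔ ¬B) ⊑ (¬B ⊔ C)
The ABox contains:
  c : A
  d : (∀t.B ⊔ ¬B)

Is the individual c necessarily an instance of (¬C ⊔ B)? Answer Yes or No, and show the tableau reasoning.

1. c : (¬C ⊔ B)?  L(c) = {A} ∪ {(C ⊓ ¬B)}
   clash {C, ¬C} at c — c ∈ (¬C ⊔ B)
2. Hence c : (¬C ⊔ B): entailed.

Yes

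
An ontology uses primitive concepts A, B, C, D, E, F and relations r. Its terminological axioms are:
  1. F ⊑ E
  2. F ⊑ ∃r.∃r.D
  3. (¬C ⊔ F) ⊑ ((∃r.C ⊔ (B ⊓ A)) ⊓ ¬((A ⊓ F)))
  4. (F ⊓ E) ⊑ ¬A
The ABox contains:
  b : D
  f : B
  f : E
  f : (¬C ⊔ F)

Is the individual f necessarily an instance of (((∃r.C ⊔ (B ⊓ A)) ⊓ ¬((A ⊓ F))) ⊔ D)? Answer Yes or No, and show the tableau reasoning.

Yes

1. f : (((∃r.C ⊔ (B ⊓ A)) ⊓ ¬((A ⊓ F))) ⊔ D)?  L(f) = {B, E, (¬C ⊔ F)} ∪ {(((∀r.¬C ⊓ (¬B ⊔ ¬A)) ⊔ (A ⊓ F)) ⊓ ¬D)}
   clash {A, ¬A} at f — f ∈ (((∃r.C ⊔ (B ⊓ A)) ⊓ ¬((A ⊓ F))) ⊔ D)
2. Hence f : (((∃r.C ⊔ (B ⊓ A)) ⊓ ¬((A ⊓ F))) ⊔ D): entailed.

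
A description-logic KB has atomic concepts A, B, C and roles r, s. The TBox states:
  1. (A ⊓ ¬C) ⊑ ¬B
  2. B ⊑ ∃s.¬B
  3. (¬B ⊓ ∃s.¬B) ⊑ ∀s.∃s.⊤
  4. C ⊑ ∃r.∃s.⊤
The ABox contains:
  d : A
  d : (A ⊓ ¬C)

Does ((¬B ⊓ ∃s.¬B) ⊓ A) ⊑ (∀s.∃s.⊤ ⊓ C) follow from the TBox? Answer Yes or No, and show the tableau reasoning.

1. ((¬B ⊓ ∃s.¬B) ⊓ A) ⊑ (∀s.∃s.⊤ ⊓ C)  ⇔  (((¬B ⊓ ∃s.¬B) ⊓ A) ⊓ (∃s.∀s.⊥ ⊔ ¬C)) unsat w.r.t. T
   apply at x₀: (¬B ⊓ ∃s.¬B)⊑∀s.∃s.⊤
   open: L(x₀) ⊇ {A, ¬B, ¬C, ∀s.∃s.⊤, ∃s.¬B} (+ ∃-successors)
2. Hence ((¬B ⊓ ∃s.¬B) ⊓ A) ⊑ (∀s.∃s.⊤ ⊓ C): not entailed.

No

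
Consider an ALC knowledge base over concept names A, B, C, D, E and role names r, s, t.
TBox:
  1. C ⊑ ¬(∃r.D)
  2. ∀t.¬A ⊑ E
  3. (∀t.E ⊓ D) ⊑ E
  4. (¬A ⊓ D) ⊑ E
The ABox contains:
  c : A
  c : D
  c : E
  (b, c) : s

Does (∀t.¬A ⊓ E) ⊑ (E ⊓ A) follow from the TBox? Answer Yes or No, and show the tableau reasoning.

No

1. (∀t.¬A ⊓ E) ⊑ (E ⊓ A)  ⇔  ((∀t.¬A ⊓ E) ⊓ (¬E ⊔ ¬A)) unsat w.r.t. T
   open: L(x₀) ⊇ {E, ¬A, ¬C, ∀t.¬A}
2. Hence (∀t.¬A ⊓ E) ⊑ (E ⊓ A): not entailed.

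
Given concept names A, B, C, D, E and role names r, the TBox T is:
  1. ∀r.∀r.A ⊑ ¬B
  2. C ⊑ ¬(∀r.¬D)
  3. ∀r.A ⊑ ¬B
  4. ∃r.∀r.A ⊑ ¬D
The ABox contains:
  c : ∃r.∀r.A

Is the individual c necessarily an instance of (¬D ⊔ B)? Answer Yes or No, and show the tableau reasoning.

Yes

1. c : (¬D ⊔ B)?  L(c) = {∃r.∀r.A} ∪ {(D ⊓ ¬B)}
   clash {D, ¬D} at c — c ∈ (¬D ⊔ B)
2. Hence c : (¬D ⊔ B): entailed.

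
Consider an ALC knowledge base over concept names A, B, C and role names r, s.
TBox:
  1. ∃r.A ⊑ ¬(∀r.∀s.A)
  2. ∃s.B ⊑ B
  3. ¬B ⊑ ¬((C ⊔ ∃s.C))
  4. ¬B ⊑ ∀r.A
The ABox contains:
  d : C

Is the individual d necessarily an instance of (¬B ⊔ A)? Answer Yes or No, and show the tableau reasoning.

1. d : (¬B ⊔ A)?  L(d) = {C} ∪ {(B ⊓ ¬A)}
   open: L(d) ⊇ {B, C, ¬A, ∀r.¬A} — d ∉ (¬B ⊔ A) possible
2. Hence d : (¬B ⊔ A): not entailed.

No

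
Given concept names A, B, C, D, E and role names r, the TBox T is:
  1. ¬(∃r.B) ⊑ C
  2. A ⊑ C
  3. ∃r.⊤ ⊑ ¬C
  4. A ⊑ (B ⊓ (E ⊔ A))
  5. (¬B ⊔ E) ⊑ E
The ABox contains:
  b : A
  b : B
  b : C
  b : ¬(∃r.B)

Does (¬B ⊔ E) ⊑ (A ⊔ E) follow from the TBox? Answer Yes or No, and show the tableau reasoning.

1. (¬B ⊔ E) ⊑ (A ⊔ E)  ⇔  ((¬B ⊔ E) ⊓ (¬A ⊓ ¬E)) unsat w.r.t. T
   all branches close; clash {E, ¬E} at x₀
2. Hence (¬B ⊔ E) ⊑ (A ⊔ E): entailed.

Yes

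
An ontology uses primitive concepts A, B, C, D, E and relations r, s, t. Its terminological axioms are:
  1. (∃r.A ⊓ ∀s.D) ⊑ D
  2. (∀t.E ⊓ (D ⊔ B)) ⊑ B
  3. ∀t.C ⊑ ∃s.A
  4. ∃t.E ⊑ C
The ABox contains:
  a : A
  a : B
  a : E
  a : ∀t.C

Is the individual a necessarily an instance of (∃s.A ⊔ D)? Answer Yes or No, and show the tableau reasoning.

Yes

1. a : (∃s.A ⊔ D)?  L(a) = {A, B, E, ∀t.C} ∪ {(∀s.¬A ⊓ ¬D)}
   clash {D, ¬D} at a — a ∈ (∃s.A ⊔ D)
2. Hence a : (∃s.A ⊔ D): entailed.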